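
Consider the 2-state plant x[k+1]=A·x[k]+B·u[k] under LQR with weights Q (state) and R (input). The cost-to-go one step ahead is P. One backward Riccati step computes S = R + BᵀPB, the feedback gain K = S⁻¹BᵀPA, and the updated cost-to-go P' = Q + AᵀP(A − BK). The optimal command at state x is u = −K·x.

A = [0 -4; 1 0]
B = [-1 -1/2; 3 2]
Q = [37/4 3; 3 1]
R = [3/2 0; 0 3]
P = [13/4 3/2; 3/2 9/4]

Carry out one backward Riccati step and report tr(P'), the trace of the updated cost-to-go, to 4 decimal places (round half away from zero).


BᵀP = [1.2500 5.2500; 1.3750 3.7500]
S = R + BᵀPB = [3/2 0; 0 3] + [14.5000 9.8750; 9.8750 6.8125] = [16.0000 9.8750; 9.8750 9.8125]
BᵀPA = [5.2500 -5.0000; 3.7500 -5.5000]
K = S⁻¹·BᵀPA = [0.2435 0.0883; 0.1371 -0.6493]
A−BK = [0.3121 -4.2364; -0.0047 1.0339]
AᵀP(A−BK) = [0.4574 -4.0284; -4.0284 48.8700]
P' = Q + AᵀP(A−BK) = [9.7074 -1.0284; -1.0284 49.8700]
tr(P') = 59.5774

59.5774


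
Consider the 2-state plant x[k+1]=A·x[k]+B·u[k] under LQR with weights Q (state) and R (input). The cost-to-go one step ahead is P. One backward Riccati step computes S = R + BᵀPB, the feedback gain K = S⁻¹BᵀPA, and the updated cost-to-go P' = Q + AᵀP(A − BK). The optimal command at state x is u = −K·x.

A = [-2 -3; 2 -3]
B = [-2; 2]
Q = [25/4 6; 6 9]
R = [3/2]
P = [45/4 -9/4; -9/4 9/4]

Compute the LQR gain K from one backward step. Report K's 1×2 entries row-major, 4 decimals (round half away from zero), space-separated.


BᵀP = [-27.0000 9.0000]
S = R + BᵀPB = [3/2] + [72.0000] = [73.5000]
BᵀPA = [72.0000 54.0000]
K = S⁻¹·BᵀPA = [0.9796 0.7347]
A−BK = [-0.0408 -1.5306; 0.0408 -4.4694]
AᵀP(A−BK) = [1.4694 1.1020; 1.1020 41.3265]
P' = Q + AᵀP(A−BK) = [7.7194 7.1020; 7.1020 50.3265]
tr(P') = 58.0459

0.9796 0.7347


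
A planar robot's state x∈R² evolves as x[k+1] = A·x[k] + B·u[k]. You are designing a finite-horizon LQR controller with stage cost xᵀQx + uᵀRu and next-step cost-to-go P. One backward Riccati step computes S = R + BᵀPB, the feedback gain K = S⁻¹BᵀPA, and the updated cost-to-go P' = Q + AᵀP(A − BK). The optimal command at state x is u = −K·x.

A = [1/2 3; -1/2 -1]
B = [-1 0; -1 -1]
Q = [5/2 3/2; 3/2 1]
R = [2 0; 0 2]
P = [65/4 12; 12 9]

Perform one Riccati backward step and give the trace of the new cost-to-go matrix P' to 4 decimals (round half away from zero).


7.1853

BᵀP = [-28.2500 -21.0000; -12.0000 -9.0000]
S = R + BᵀPB = [2 0; 0 2] + [49.2500 21.0000; 21.0000 9.0000] = [51.2500 21.0000; 21.0000 11.0000]
BᵀPA = [-3.6250 -63.7500; -1.5000 -27.0000]
K = S⁻¹·BᵀPA = [-0.0682 -1.0937; -0.0061 -0.3666]
A−BK = [0.4318 1.9063; -0.5743 -2.4603]
AᵀP(A−BK) = [0.0560 0.3605; 0.3605 3.6293]
P' = Q + AᵀP(A−BK) = [2.5560 1.8605; 1.8605 4.6293]
tr(P') = 7.1853


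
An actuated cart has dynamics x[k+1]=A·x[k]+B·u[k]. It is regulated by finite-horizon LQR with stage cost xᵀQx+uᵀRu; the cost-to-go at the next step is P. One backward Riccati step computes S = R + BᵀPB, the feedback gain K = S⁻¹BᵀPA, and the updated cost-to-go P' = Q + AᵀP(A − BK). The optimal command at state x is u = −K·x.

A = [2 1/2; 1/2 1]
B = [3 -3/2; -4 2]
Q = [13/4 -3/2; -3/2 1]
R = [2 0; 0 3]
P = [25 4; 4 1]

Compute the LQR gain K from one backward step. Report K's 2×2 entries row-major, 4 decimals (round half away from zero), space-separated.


BᵀP = [59.0000 8.0000; -29.5000 -4.0000]
S = R + BᵀPB = [2 0; 0 3] + [145.0000 -72.5000; -72.5000 36.2500] = [147.0000 -72.5000; -72.5000 39.2500]
BᵀPA = [122.0000 37.5000; -61.0000 -18.7500]
K = S⁻¹·BᵀPA = [0.7128 0.2191; -0.2376 -0.0730]
A−BK = [-0.4946 -0.2668; 3.8262 2.0224]
AᵀP(A−BK) = [6.8011 3.3169; 3.3169 1.6650]
P' = Q + AᵀP(A−BK) = [10.0511 1.8169; 1.8169 2.6650]
tr(P') = 12.7162

0.7128 0.2191 -0.2376 -0.0730


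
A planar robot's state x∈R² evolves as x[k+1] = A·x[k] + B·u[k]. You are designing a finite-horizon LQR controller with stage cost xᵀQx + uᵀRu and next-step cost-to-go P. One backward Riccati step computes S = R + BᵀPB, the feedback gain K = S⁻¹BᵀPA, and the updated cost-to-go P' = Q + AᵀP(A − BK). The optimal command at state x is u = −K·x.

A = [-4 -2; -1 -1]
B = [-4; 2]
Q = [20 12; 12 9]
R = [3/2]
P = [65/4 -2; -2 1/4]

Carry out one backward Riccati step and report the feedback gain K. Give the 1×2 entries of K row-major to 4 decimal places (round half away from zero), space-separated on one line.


0.9083 0.4397

BᵀP = [-69.0000 8.5000]
S = R + BᵀPB = [3/2] + [293.0000] = [294.5000]
BᵀPA = [267.5000 129.5000]
K = S⁻¹·BᵀPA = [0.9083 0.4397]
A−BK = [-0.3667 -0.2411; -2.8166 -1.8795]
AᵀP(A−BK) = [1.2746 0.6227; 0.6227 0.3052]
P' = Q + AᵀP(A−BK) = [21.2746 12.6227; 12.6227 9.3052]
tr(P') = 30.5798


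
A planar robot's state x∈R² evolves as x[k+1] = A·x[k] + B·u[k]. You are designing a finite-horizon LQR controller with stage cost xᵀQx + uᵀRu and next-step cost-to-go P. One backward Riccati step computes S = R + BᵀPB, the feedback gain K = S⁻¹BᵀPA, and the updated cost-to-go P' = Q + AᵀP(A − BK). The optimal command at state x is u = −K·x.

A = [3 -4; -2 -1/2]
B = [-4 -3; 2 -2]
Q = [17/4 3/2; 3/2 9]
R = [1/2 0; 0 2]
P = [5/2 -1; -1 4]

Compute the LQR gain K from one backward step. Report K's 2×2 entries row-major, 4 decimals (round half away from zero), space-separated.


-0.8490 0.4698 0.1294 0.6619

BᵀP = [-12.0000 12.0000; -5.5000 -5.0000]
S = R + BᵀPB = [1/2 0; 0 2] + [72.0000 12.0000; 12.0000 26.5000] = [72.5000 12.0000; 12.0000 28.5000]
BᵀPA = [-60.0000 42.0000; -6.5000 24.5000]
K = S⁻¹·BᵀPA = [-0.8490 0.4698; 0.1294 0.6619]
A−BK = [-0.0078 -0.1354; -0.0432 -0.1158]
AᵀP(A−BK) = [0.4008 -0.0122; -0.0122 1.0546]
P' = Q + AᵀP(A−BK) = [4.6508 1.4878; 1.4878 10.0546]
tr(P') = 14.7054


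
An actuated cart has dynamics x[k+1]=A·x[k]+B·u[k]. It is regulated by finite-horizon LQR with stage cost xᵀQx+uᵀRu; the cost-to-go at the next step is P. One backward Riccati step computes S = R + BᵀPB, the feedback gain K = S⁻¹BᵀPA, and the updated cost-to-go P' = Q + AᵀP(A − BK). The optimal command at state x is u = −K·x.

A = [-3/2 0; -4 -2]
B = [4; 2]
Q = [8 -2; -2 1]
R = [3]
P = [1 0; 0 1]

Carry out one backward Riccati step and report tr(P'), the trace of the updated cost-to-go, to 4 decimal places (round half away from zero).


BᵀP = [4.0000 2.0000]
S = R + BᵀPB = [3] + [20.0000] = [23.0000]
BᵀPA = [-14.0000 -4.0000]
K = S⁻¹·BᵀPA = [-0.6087 -0.1739]
A−BK = [0.9348 0.6957; -2.7826 -1.6522]
AᵀP(A−BK) = [9.7283 5.5652; 5.5652 3.3043]
P' = Q + AᵀP(A−BK) = [17.7283 3.5652; 3.5652 4.3043]
tr(P') = 22.0326

22.0326


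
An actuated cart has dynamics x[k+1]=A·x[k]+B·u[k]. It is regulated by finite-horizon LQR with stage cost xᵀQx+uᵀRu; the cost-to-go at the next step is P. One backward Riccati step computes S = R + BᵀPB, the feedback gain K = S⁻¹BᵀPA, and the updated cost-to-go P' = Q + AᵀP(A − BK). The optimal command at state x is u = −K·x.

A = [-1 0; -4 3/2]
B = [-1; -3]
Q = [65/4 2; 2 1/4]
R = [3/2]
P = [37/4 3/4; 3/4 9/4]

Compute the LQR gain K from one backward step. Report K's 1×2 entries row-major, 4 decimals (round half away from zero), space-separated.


BᵀP = [-11.5000 -7.5000]
S = R + BᵀPB = [3/2] + [34.0000] = [35.5000]
BᵀPA = [41.5000 -11.2500]
K = S⁻¹·BᵀPA = [1.1690 -0.3169]
A−BK = [0.1690 -0.3169; -0.4930 0.5493]
AᵀP(A−BK) = [2.7359 -1.4736; -1.4736 1.4974]
P' = Q + AᵀP(A−BK) = [18.9859 0.5264; 0.5264 1.7474]
tr(P') = 20.7333

1.1690 -0.3169


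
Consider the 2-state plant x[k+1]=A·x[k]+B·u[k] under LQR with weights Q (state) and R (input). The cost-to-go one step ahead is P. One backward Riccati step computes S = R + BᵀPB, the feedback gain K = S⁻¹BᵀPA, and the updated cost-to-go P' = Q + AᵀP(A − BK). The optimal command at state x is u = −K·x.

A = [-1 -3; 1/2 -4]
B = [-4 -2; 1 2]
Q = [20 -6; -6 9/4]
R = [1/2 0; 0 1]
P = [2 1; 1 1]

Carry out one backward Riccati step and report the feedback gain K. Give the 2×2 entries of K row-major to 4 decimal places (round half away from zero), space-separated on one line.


BᵀP = [-7.0000 -3.0000; -2.0000 0.0000]
S = R + BᵀPB = [1/2 0; 0 1] + [25.0000 8.0000; 8.0000 4.0000] = [25.5000 8.0000; 8.0000 5.0000]
BᵀPA = [5.5000 33.0000; 2.0000 6.0000]
K = S⁻¹·BᵀPA = [0.1811 1.8425; 0.1102 -1.7480]
A−BK = [-0.0551 0.8740; 0.0984 -2.3465]
AᵀP(A−BK) = [0.0335 -0.1378; -0.1378 7.6850]
P' = Q + AᵀP(A−BK) = [20.0335 -6.1378; -6.1378 9.9350]
tr(P') = 29.9685

0.1811 1.8425 0.1102 -1.7480


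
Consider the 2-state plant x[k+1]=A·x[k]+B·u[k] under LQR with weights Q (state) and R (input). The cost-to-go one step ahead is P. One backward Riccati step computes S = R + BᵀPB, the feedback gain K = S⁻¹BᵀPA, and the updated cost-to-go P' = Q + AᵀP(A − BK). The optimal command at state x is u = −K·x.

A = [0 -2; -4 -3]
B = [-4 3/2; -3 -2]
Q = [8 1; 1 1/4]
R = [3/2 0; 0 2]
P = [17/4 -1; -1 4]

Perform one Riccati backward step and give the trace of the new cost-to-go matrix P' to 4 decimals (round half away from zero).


BᵀP = [-14.0000 -8.0000; 8.3750 -9.5000]
S = R + BᵀPB = [3/2 0; 0 2] + [80.0000 -5.0000; -5.0000 31.5625] = [81.5000 -5.0000; -5.0000 33.5625]
BᵀPA = [32.0000 52.0000; 38.0000 11.7500]
K = S⁻¹·BᵀPA = [0.4664 0.6656; 1.2017 0.4493]
A−BK = [0.0629 -0.0115; -0.1975 -0.1047]
AᵀP(A−BK) = [3.4121 1.6293; 1.6293 1.1102]
P' = Q + AᵀP(A−BK) = [11.4121 2.6293; 2.6293 1.3602]
tr(P') = 12.7723

12.7723


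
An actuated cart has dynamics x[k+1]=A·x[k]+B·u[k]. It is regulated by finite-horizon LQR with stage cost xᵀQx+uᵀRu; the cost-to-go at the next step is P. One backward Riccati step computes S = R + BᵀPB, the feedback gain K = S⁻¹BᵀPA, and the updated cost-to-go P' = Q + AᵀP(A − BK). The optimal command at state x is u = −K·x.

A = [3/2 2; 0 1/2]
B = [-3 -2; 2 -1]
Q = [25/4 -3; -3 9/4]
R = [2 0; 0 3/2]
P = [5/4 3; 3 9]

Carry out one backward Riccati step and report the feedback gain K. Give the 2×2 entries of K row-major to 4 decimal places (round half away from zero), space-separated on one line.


-0.1019 -0.0124 -0.3500 -0.6788

BᵀP = [2.2500 9.0000; -5.5000 -15.0000]
S = R + BᵀPB = [2 0; 0 3/2] + [11.2500 -13.5000; -13.5000 26.0000] = [13.2500 -13.5000; -13.5000 27.5000]
BᵀPA = [3.3750 9.0000; -8.2500 -18.5000]
K = S⁻¹·BᵀPA = [-0.1019 -0.0124; -0.3500 -0.6788]
A−BK = [0.4942 0.6054; -0.1462 -0.1541]
AᵀP(A−BK) = [0.2687 0.4417; 0.4417 0.8035]
P' = Q + AᵀP(A−BK) = [6.5187 -2.5583; -2.5583 3.0535]
tr(P') = 9.5722


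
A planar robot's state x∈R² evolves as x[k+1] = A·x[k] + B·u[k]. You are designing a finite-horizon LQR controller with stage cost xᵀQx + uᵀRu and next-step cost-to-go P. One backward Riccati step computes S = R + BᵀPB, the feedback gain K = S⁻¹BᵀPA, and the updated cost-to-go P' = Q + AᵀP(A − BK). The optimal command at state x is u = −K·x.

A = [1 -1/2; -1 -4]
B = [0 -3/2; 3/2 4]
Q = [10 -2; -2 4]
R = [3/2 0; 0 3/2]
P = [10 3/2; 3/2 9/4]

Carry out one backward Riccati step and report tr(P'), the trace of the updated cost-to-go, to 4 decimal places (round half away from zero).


27.5187

BᵀP = [2.2500 3.3750; -9.0000 6.7500]
S = R + BᵀPB = [3/2 0; 0 3/2] + [5.0625 10.1250; 10.1250 40.5000] = [6.5625 10.1250; 10.1250 42.0000]
BᵀPA = [-1.1250 -14.6250; -15.7500 -22.5000]
K = S⁻¹·BᵀPA = [0.6483 -2.2323; -0.5313 0.0024]
A−BK = [0.2031 -0.4963; 0.1527 -0.6613]
AᵀP(A−BK) = [1.6117 -3.7230; -3.7230 11.9070]
P' = Q + AᵀP(A−BK) = [11.6117 -5.7230; -5.7230 15.9070]
tr(P') = 27.5187


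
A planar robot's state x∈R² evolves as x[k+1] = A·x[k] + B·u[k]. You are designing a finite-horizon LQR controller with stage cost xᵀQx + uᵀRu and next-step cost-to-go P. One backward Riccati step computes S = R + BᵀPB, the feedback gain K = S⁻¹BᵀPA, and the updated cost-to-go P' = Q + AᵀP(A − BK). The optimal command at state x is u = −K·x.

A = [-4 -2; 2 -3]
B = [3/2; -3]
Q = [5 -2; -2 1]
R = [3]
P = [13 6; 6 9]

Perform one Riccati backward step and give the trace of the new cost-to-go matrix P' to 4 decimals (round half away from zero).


BᵀP = [1.5000 -18.0000]
S = R + BᵀPB = [3] + [56.2500] = [59.2500]
BᵀPA = [-42.0000 51.0000]
K = S⁻¹·BᵀPA = [-0.7089 0.8608]
A−BK = [-2.9367 -3.2911; -0.1266 -0.4177]
AᵀP(A−BK) = [118.2278 134.1519; 134.1519 161.1013]
P' = Q + AᵀP(A−BK) = [123.2278 132.1519; 132.1519 162.1013]
tr(P') = 285.3291

285.3291


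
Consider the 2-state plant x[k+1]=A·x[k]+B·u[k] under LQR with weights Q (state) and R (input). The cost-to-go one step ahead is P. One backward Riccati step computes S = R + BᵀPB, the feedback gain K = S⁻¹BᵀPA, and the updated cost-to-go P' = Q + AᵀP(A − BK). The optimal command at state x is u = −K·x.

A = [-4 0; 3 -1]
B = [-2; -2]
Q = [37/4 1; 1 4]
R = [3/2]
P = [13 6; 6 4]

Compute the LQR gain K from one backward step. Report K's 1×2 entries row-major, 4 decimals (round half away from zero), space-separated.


BᵀP = [-38.0000 -20.0000]
S = R + BᵀPB = [3/2] + [116.0000] = [117.5000]
BᵀPA = [92.0000 20.0000]
K = S⁻¹·BᵀPA = [0.7830 0.1702]
A−BK = [-2.4340 0.3404; 4.5660 -0.6596]
AᵀP(A−BK) = [27.9660 -3.6596; -3.6596 0.5957]
P' = Q + AᵀP(A−BK) = [37.2160 -2.6596; -2.6596 4.5957]
tr(P') = 41.8117

0.7830 0.1702


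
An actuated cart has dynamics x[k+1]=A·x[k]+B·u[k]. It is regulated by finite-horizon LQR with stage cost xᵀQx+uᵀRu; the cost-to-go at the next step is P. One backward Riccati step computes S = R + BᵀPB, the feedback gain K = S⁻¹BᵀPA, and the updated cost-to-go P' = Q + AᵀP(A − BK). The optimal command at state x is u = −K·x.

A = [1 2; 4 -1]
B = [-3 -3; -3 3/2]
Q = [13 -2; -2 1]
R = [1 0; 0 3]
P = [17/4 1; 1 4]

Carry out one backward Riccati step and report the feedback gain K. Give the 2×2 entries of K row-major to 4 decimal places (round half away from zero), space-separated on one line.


BᵀP = [-15.7500 -15.0000; -11.2500 3.0000]
S = R + BᵀPB = [1 0; 0 3] + [92.2500 24.7500; 24.7500 38.2500] = [93.2500 24.7500; 24.7500 41.2500]
BᵀPA = [-75.7500 -16.5000; 0.7500 -25.5000]
K = S⁻¹·BᵀPA = [-0.9719 -0.0153; 0.6013 -0.6090]
A−BK = [-0.1118 0.1271; 0.1822 -0.1324]
AᵀP(A−BK) = [2.1746 -1.2027; -1.2027 1.2180]
P' = Q + AᵀP(A−BK) = [15.1746 -3.2027; -3.2027 2.2180]
tr(P') = 17.3926

-0.9719 -0.0153 0.6013 -0.6090


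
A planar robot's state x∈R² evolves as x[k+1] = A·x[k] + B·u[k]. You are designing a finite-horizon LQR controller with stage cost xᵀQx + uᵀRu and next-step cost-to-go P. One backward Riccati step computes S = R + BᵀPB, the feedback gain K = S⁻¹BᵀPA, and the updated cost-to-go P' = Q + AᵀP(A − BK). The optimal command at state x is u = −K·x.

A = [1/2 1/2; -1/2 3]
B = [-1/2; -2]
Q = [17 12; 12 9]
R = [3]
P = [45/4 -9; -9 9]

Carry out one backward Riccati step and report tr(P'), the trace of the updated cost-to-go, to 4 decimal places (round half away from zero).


BᵀP = [12.3750 -13.5000]
S = R + BᵀPB = [3] + [20.8125] = [23.8125]
BᵀPA = [12.9375 -34.3125]
K = S⁻¹·BᵀPA = [0.5433 -1.4409]
A−BK = [0.7717 -0.2205; 0.5866 0.1181]
AᵀP(A−BK) = [2.5335 -3.2953; -3.2953 7.3701]
P' = Q + AᵀP(A−BK) = [19.5335 8.7047; 8.7047 16.3701]
tr(P') = 35.9035

35.9035


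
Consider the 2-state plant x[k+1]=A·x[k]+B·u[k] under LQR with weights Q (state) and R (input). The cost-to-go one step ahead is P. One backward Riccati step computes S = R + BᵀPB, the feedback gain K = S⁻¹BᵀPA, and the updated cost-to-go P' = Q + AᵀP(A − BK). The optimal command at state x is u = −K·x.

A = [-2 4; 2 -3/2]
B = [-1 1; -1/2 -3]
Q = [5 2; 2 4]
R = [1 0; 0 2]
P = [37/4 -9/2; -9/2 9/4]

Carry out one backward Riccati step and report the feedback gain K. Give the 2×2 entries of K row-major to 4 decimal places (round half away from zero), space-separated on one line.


BᵀP = [-7.0000 3.3750; 22.7500 -11.2500]
S = R + BᵀPB = [1 0; 0 2] + [5.3125 -17.1250; -17.1250 56.5000] = [6.3125 -17.1250; -17.1250 58.5000]
BᵀPA = [20.7500 -33.0625; -68.0000 107.8750]
K = S⁻¹·BᵀPA = [0.6495 -1.1418; -0.9723 1.5098]
A−BK = [-0.3782 1.3484; -0.5920 2.4584]
AᵀP(A−BK) = [2.4090 -3.8931; -3.8931 6.4450]
P' = Q + AᵀP(A−BK) = [7.4090 -1.8931; -1.8931 10.4450]
tr(P') = 17.8541

0.6495 -1.1418 -0.9723 1.5098


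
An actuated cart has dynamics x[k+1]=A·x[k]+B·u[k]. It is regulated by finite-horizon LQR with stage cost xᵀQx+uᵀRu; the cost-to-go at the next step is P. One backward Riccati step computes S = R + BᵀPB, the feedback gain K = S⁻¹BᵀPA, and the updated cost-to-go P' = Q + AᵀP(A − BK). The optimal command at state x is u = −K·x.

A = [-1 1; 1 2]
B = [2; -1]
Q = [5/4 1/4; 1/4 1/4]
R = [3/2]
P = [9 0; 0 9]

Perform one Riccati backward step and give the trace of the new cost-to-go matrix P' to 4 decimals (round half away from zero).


BᵀP = [18.0000 -9.0000]
S = R + BᵀPB = [3/2] + [45.0000] = [46.5000]
BᵀPA = [-27.0000 0.0000]
K = S⁻¹·BᵀPA = [-0.5806 0.0000]
A−BK = [0.1613 1.0000; 0.4194 2.0000]
AᵀP(A−BK) = [2.3226 9.0000; 9.0000 45.0000]
P' = Q + AᵀP(A−BK) = [3.5726 9.2500; 9.2500 45.2500]
tr(P') = 48.8226

48.8226


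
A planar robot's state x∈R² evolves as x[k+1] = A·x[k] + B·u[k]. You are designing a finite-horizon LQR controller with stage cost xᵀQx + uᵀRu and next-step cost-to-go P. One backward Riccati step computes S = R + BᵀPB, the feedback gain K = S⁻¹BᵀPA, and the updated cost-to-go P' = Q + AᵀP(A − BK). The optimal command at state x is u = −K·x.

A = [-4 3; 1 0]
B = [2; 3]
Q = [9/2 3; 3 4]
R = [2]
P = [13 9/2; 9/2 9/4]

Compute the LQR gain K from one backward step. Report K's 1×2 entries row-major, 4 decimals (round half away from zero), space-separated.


-1.1092 0.9240

BᵀP = [39.5000 15.7500]
S = R + BᵀPB = [2] + [126.2500] = [128.2500]
BᵀPA = [-142.2500 118.5000]
K = S⁻¹·BᵀPA = [-1.1092 0.9240]
A−BK = [-1.7817 1.1520; 4.3275 -2.7719]
AᵀP(A−BK) = [16.4717 -11.0643; -11.0643 7.5088]
P' = Q + AᵀP(A−BK) = [20.9717 -8.0643; -8.0643 11.5088]
tr(P') = 32.4805


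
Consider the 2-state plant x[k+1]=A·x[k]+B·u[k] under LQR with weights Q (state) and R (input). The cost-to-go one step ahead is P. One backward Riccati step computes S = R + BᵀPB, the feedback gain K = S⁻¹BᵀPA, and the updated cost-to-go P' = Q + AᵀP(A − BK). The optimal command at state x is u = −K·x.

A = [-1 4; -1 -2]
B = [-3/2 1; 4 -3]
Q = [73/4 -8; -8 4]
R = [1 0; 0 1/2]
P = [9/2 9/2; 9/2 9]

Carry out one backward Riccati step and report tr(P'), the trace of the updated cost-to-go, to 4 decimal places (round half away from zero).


60.7662

BᵀP = [11.2500 29.2500; -9.0000 -22.5000]
S = R + BᵀPB = [1 0; 0 1/2] + [100.1250 -76.5000; -76.5000 58.5000] = [101.1250 -76.5000; -76.5000 59.0000]
BᵀPA = [-40.5000 -13.5000; 31.5000 9.0000]
K = S⁻¹·BᵀPA = [0.1774 -0.9463; 0.7640 -1.0745]
A−BK = [-1.4978 3.6550; 0.5821 -1.4381]
AᵀP(A−BK) = [5.6213 -13.4803; -13.4803 32.8949]
P' = Q + AᵀP(A−BK) = [23.8713 -21.4803; -21.4803 36.8949]
tr(P') = 60.7662


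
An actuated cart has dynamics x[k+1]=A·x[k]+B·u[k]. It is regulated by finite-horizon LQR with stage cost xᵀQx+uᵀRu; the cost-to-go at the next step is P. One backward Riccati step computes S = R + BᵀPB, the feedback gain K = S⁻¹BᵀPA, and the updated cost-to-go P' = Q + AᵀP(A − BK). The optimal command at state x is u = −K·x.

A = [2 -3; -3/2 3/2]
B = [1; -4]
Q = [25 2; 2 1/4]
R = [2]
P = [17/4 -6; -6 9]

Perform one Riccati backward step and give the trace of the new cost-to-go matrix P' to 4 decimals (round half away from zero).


BᵀP = [28.2500 -42.0000]
S = R + BᵀPB = [2] + [196.2500] = [198.2500]
BᵀPA = [119.5000 -147.7500]
K = S⁻¹·BᵀPA = [0.6028 -0.7453]
A−BK = [1.3972 -2.2547; 0.9111 -1.4811]
AᵀP(A−BK) = [1.2185 -1.6901; -1.6901 2.3862]
P' = Q + AᵀP(A−BK) = [26.2185 0.3099; 0.3099 2.6362]
tr(P') = 28.8547

28.8547


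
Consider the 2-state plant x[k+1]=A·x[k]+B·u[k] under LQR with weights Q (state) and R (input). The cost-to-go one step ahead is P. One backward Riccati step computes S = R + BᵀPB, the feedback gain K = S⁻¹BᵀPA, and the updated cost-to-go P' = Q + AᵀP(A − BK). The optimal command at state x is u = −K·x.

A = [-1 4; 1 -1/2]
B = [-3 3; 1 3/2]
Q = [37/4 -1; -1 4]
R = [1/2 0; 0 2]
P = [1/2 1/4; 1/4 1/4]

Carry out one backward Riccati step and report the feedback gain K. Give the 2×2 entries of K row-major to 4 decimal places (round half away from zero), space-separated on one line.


BᵀP = [-1.2500 -0.5000; 1.8750 1.1250]
S = R + BᵀPB = [1/2 0; 0 2] + [3.2500 -4.5000; -4.5000 7.3125] = [3.7500 -4.5000; -4.5000 9.3125]
BᵀPA = [0.7500 -4.7500; -0.7500 6.9375]
K = S⁻¹·BᵀPA = [0.2460 -0.8871; 0.0383 0.3163]
A−BK = [-0.3770 0.3898; 0.6965 -0.0873]
AᵀP(A−BK) = [0.0942 -0.0974; -0.0974 0.6544]
P' = Q + AᵀP(A−BK) = [9.3442 -1.0974; -1.0974 4.6544]
tr(P') = 13.9987

0.2460 -0.8871 0.0383 0.3163


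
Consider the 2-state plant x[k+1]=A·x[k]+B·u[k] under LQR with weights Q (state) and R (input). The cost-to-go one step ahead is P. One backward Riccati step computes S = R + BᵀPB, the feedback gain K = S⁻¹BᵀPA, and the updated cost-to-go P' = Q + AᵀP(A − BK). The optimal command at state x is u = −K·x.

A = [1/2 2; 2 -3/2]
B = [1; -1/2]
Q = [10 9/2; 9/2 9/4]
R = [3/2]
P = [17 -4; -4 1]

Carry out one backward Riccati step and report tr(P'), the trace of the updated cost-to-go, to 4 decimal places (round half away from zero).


BᵀP = [19.0000 -4.5000]
S = R + BᵀPB = [3/2] + [21.2500] = [22.7500]
BᵀPA = [0.5000 44.7500]
K = S⁻¹·BᵀPA = [0.0220 1.9670]
A−BK = [0.4780 0.0330; 2.0110 -0.5165]
AᵀP(A−BK) = [0.2390 0.0165; 0.0165 6.2253]
P' = Q + AᵀP(A−BK) = [10.2390 4.5165; 4.5165 8.4753]
tr(P') = 18.7143

18.7143


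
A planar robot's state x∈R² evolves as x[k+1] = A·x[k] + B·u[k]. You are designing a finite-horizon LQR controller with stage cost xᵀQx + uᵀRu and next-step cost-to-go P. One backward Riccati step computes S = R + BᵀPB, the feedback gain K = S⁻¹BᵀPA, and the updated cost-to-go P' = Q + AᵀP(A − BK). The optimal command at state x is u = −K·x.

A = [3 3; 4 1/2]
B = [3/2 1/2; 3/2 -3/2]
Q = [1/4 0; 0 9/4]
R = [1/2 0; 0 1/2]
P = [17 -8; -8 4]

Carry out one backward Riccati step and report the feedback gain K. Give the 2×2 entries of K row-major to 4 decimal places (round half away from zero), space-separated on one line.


1.5826 1.3899 -0.1330 1.3440

BᵀP = [13.5000 -6.0000; 20.5000 -10.0000]
S = R + BᵀPB = [1/2 0; 0 1/2] + [11.2500 15.7500; 15.7500 25.2500] = [11.7500 15.7500; 15.7500 25.7500]
BᵀPA = [16.5000 37.5000; 21.5000 56.5000]
K = S⁻¹·BᵀPA = [1.5826 1.3899; -0.1330 1.3440]
A−BK = [0.6927 0.2431; 1.4266 0.4312]
AᵀP(A−BK) = [1.7477 1.1697; 1.1697 1.9404]
P' = Q + AᵀP(A−BK) = [1.9977 1.1697; 1.1697 4.1904]
tr(P') = 6.1881


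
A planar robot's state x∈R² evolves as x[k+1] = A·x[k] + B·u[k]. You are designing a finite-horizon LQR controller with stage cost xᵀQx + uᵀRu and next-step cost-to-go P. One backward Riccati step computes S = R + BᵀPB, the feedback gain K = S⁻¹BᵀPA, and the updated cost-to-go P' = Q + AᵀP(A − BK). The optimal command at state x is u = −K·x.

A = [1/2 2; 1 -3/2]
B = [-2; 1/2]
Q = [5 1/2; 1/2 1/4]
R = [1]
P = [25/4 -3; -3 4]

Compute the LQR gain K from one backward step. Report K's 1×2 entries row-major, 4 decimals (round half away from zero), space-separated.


BᵀP = [-14.0000 8.0000]
S = R + BᵀPB = [1] + [32.0000] = [33.0000]
BᵀPA = [1.0000 -40.0000]
K = S⁻¹·BᵀPA = [0.0303 -1.2121]
A−BK = [0.5606 -0.4242; 0.9848 -0.8939]
AᵀP(A−BK) = [2.5322 -2.2879; -2.2879 3.5152]
P' = Q + AᵀP(A−BK) = [7.5322 -1.7879; -1.7879 3.7652]
tr(P') = 11.2973

0.0303 -1.2121


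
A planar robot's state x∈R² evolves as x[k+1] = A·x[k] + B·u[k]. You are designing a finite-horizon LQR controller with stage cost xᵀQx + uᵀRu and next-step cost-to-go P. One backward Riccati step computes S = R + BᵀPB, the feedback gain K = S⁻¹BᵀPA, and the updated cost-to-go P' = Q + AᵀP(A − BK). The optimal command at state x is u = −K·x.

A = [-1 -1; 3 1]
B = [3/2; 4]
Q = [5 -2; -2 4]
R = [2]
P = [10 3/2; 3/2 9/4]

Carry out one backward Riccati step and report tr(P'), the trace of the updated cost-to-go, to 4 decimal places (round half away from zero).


36.2182

BᵀP = [21.0000 11.2500]
S = R + BᵀPB = [2] + [76.5000] = [78.5000]
BᵀPA = [12.7500 -9.7500]
K = S⁻¹·BᵀPA = [0.1624 -0.1242]
A−BK = [-1.2436 -0.8137; 2.3503 1.4968]
AᵀP(A−BK) = [19.1791 12.3336; 12.3336 8.0390]
P' = Q + AᵀP(A−BK) = [24.1791 10.3336; 10.3336 12.0390]
tr(P') = 36.2182


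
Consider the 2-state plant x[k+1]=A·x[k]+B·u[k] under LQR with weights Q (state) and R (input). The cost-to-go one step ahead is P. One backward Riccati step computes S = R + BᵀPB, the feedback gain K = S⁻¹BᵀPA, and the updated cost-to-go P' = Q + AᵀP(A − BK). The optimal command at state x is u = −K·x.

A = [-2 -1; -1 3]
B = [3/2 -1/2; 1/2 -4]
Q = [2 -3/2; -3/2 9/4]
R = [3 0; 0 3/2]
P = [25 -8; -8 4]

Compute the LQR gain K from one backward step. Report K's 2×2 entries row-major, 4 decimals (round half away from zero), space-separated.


-1.1892 -0.8957 0.0163 -0.8723

BᵀP = [33.5000 -10.0000; 19.5000 -12.0000]
S = R + BᵀPB = [3 0; 0 3/2] + [45.2500 23.2500; 23.2500 38.2500] = [48.2500 23.2500; 23.2500 39.7500]
BᵀPA = [-57.0000 -63.5000; -27.0000 -55.5000]
K = S⁻¹·BᵀPA = [-1.1892 -0.8957; 0.0163 -0.8723]
A−BK = [-0.2080 -0.0926; -0.3400 -0.0414]
AᵀP(A−BK) = [4.6556 3.3912; 3.3912 3.7081]
P' = Q + AᵀP(A−BK) = [6.6556 1.8912; 1.8912 5.9581]
tr(P') = 12.6137


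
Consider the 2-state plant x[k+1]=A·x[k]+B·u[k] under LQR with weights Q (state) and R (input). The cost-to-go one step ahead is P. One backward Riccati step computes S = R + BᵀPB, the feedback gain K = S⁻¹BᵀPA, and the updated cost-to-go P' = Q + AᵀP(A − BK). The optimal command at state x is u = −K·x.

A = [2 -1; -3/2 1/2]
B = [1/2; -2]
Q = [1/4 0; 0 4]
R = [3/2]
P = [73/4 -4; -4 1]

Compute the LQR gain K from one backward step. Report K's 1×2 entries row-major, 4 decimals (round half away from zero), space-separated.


BᵀP = [17.1250 -4.0000]
S = R + BᵀPB = [3/2] + [16.5625] = [18.0625]
BᵀPA = [40.2500 -19.1250]
K = S⁻¹·BᵀPA = [2.2284 -1.0588]
A−BK = [0.8858 -0.4706; 2.9567 -1.6176]
AᵀP(A−BK) = [9.5580 -4.6324; -4.6324 2.2500]
P' = Q + AᵀP(A−BK) = [9.8080 -4.6324; -4.6324 6.2500]
tr(P') = 16.0580

2.2284 -1.0588


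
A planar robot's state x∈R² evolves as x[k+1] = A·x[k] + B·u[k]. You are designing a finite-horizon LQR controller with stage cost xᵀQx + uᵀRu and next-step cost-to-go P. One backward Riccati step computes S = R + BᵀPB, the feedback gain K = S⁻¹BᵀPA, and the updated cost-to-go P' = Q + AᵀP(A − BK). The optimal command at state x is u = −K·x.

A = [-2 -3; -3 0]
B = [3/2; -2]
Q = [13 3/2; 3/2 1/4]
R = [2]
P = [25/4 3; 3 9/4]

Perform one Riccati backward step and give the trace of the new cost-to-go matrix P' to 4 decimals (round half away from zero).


BᵀP = [3.3750 0.0000]
S = R + BᵀPB = [2] + [5.0625] = [7.0625]
BᵀPA = [-6.7500 -10.1250]
K = S⁻¹·BᵀPA = [-0.9558 -1.4336]
A−BK = [-0.5664 -0.8496; -4.9115 -2.8673]
AᵀP(A−BK) = [74.7987 54.8230; 54.8230 41.7345]
P' = Q + AᵀP(A−BK) = [87.7987 56.3230; 56.3230 41.9845]
tr(P') = 129.7832

129.7832


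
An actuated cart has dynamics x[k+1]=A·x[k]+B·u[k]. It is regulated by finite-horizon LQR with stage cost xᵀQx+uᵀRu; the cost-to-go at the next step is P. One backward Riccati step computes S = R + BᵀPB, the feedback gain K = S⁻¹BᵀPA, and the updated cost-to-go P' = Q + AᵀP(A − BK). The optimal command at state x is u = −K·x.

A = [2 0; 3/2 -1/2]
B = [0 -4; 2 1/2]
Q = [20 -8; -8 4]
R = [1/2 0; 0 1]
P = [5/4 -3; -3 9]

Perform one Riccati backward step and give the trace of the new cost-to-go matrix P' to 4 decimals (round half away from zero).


24.5079

BᵀP = [-6.0000 18.0000; -6.5000 16.5000]
S = R + BᵀPB = [1/2 0; 0 1] + [36.0000 33.0000; 33.0000 34.2500] = [36.5000 33.0000; 33.0000 35.2500]
BᵀPA = [15.0000 -9.0000; 11.7500 -8.2500]
K = S⁻¹·BᵀPA = [0.7135 -0.2277; -0.3346 -0.0209]
A−BK = [0.6616 -0.0835; 0.2404 -0.0342]
AᵀP(A−BK) = [0.4794 -0.0892; -0.0892 0.0285]
P' = Q + AᵀP(A−BK) = [20.4794 -8.0892; -8.0892 4.0285]
tr(P') = 24.5079


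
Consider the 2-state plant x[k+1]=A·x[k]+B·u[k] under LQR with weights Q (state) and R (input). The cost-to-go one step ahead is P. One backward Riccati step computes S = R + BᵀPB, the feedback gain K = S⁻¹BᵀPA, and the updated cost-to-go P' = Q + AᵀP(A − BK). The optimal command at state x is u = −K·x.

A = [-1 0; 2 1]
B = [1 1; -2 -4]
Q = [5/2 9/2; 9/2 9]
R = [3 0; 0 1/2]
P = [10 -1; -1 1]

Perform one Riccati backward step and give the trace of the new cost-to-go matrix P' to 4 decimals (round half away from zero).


BᵀP = [12.0000 -3.0000; 14.0000 -5.0000]
S = R + BᵀPB = [3 0; 0 1/2] + [18.0000 24.0000; 24.0000 34.0000] = [21.0000 24.0000; 24.0000 34.5000]
BᵀPA = [-18.0000 -3.0000; -24.0000 -5.0000]
K = S⁻¹·BᵀPA = [-0.3030 0.1111; -0.4848 -0.2222]
A−BK = [-0.2121 0.1111; -0.5455 0.3333]
AᵀP(A−BK) = [0.9091 -0.3333; -0.3333 0.2222]
P' = Q + AᵀP(A−BK) = [3.4091 4.1667; 4.1667 9.2222]
tr(P') = 12.6313

12.6313


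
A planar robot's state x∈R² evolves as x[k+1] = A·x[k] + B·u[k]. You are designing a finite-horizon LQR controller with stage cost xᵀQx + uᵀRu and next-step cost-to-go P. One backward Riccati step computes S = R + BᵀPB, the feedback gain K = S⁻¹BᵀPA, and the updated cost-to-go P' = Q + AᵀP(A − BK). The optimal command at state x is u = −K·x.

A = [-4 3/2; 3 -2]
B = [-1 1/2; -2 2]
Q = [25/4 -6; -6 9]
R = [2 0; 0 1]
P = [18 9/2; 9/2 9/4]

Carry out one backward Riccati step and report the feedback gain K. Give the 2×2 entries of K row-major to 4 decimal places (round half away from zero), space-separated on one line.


2.4354 -0.9220 1.0624 -0.6615

BᵀP = [-27.0000 -9.0000; 18.0000 6.7500]
S = R + BᵀPB = [2 0; 0 1] + [45.0000 -31.5000; -31.5000 22.5000] = [47.0000 -31.5000; -31.5000 23.5000]
BᵀPA = [81.0000 -22.5000; -51.7500 13.5000]
K = S⁻¹·BᵀPA = [2.4354 -0.9220; 1.0624 -0.6615]
A−BK = [-2.0958 0.9087; 5.7461 -2.5212]
AᵀP(A−BK) = [57.9588 -24.7951; -24.7951 10.6837]
P' = Q + AᵀP(A−BK) = [64.2088 -30.7951; -30.7951 19.6837]
tr(P') = 83.8925


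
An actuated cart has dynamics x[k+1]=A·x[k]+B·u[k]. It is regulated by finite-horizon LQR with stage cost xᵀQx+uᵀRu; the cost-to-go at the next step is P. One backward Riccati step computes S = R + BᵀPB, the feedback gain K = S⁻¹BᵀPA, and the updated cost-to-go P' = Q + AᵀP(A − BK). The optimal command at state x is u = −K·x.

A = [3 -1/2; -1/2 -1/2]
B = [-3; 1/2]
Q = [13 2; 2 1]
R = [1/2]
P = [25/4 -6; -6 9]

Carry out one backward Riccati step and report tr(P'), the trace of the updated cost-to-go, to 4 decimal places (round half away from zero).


BᵀP = [-21.7500 22.5000]
S = R + BᵀPB = [1/2] + [76.5000] = [77.0000]
BᵀPA = [-76.5000 -0.3750]
K = S⁻¹·BᵀPA = [-0.9935 -0.0049]
A−BK = [0.0195 -0.5146; -0.0032 -0.4976]
AᵀP(A−BK) = [0.4968 0.0024; 0.0024 0.8107]
P' = Q + AᵀP(A−BK) = [13.4968 2.0024; 2.0024 1.8107]
tr(P') = 15.3074

15.3074


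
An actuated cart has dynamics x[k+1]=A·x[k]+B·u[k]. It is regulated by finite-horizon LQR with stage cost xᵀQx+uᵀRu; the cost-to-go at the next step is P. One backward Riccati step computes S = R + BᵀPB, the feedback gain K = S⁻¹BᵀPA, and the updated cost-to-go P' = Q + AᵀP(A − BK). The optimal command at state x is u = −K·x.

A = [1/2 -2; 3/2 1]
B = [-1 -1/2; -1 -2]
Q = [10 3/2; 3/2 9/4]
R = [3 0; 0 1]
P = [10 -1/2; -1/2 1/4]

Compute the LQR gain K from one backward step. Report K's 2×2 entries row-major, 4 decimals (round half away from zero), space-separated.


-0.2103 1.3879 -0.4232 0.5290

BᵀP = [-9.5000 0.2500; -4.0000 -0.2500]
S = R + BᵀPB = [3 0; 0 1] + [9.2500 4.2500; 4.2500 2.5000] = [12.2500 4.2500; 4.2500 3.5000]
BᵀPA = [-4.3750 19.2500; -2.3750 7.7500]
K = S⁻¹·BᵀPA = [-0.2103 1.3879; -0.4232 0.5290]
A−BK = [0.0781 -0.3476; 0.4433 3.4458]
AᵀP(A−BK) = [0.3873 -1.0466; -1.0466 11.4332]
P' = Q + AᵀP(A−BK) = [10.3873 0.4534; 0.4534 13.6832]
tr(P') = 24.0705


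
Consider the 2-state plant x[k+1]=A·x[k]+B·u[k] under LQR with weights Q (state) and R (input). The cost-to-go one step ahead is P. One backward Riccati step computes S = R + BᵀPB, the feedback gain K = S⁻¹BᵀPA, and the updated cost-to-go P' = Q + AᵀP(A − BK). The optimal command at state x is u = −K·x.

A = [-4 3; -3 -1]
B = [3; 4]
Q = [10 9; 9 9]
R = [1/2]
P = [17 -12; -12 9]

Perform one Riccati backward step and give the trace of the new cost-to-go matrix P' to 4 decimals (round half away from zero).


BᵀP = [3.0000 0.0000]
S = R + BᵀPB = [1/2] + [9.0000] = [9.5000]
BᵀPA = [-12.0000 9.0000]
K = S⁻¹·BᵀPA = [-1.2632 0.9474]
A−BK = [-0.2105 0.1579; 2.0526 -4.7895]
AᵀP(A−BK) = [49.8421 -105.6316; -105.6316 225.4737]
P' = Q + AᵀP(A−BK) = [59.8421 -96.6316; -96.6316 234.4737]
tr(P') = 294.3158

294.3158


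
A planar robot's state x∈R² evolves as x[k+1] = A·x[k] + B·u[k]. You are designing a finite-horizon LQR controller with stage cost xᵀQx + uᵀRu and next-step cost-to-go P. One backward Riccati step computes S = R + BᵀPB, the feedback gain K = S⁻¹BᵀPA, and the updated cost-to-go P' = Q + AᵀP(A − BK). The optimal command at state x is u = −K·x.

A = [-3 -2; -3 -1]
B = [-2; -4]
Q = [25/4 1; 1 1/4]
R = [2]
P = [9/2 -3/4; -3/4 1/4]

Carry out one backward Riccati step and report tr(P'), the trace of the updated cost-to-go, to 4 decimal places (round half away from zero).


BᵀP = [-6.0000 0.5000]
S = R + BᵀPB = [2] + [10.0000] = [12.0000]
BᵀPA = [16.5000 11.5000]
K = S⁻¹·BᵀPA = [1.3750 0.9583]
A−BK = [-0.2500 -0.0833; 2.5000 2.8333]
AᵀP(A−BK) = [6.5625 5.1875; 5.1875 4.2292]
P' = Q + AᵀP(A−BK) = [12.8125 6.1875; 6.1875 4.4792]
tr(P') = 17.2917

17.2917


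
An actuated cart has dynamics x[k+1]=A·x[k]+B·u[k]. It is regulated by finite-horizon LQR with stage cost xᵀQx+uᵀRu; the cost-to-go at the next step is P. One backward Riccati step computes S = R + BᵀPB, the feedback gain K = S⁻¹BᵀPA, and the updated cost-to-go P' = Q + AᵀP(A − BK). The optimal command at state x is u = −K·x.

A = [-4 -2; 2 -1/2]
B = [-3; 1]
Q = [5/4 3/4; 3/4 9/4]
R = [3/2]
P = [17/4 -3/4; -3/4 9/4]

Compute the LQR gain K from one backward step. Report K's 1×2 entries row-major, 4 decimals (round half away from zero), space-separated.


1.3548 0.5323

BᵀP = [-13.5000 4.5000]
S = R + BᵀPB = [3/2] + [45.0000] = [46.5000]
BᵀPA = [63.0000 24.7500]
K = S⁻¹·BᵀPA = [1.3548 0.5323]
A−BK = [0.0645 -0.4032; 0.6452 -1.0323]
AᵀP(A−BK) = [3.6452 -0.2823; -0.2823 2.8891]
P' = Q + AᵀP(A−BK) = [4.8952 0.4677; 0.4677 5.1391]
tr(P') = 10.0343


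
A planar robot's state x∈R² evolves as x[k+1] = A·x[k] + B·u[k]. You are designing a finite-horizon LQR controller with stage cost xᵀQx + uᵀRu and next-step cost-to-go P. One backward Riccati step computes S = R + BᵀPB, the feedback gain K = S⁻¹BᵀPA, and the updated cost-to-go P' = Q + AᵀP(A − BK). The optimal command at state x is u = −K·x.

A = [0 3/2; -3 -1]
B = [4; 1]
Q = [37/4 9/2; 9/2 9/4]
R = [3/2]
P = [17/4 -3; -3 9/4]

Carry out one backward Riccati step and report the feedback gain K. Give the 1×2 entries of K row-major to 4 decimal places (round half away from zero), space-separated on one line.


0.6126 0.6440

BᵀP = [14.0000 -9.7500]
S = R + BᵀPB = [3/2] + [46.2500] = [47.7500]
BᵀPA = [29.2500 30.7500]
K = S⁻¹·BᵀPA = [0.6126 0.6440]
A−BK = [-2.4503 -1.0759; -3.6126 -1.6440]
AᵀP(A−BK) = [2.3325 1.4136; 1.4136 1.0101]
P' = Q + AᵀP(A−BK) = [11.5825 5.9136; 5.9136 3.2601]
tr(P') = 14.8426


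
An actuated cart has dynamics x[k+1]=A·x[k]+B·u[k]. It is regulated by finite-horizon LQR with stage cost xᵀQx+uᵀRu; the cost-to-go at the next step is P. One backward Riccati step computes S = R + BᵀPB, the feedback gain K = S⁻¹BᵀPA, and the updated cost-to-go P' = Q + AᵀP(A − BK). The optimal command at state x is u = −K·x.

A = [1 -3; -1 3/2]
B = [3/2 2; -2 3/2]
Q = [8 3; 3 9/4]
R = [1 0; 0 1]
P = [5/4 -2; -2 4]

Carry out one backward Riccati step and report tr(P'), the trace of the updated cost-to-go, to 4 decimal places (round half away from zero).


12.0382

BᵀP = [5.8750 -11.0000; -0.5000 2.0000]
S = R + BᵀPB = [1 0; 0 1] + [30.8125 -4.7500; -4.7500 2.0000] = [31.8125 -4.7500; -4.7500 3.0000]
BᵀPA = [16.8750 -34.1250; -2.5000 4.5000]
K = S⁻¹·BᵀPA = [0.5317 -1.1115; 0.0086 -0.2599]
A−BK = [0.1852 -0.8130; 0.0506 -0.3332]
AᵀP(A−BK) = [0.2985 -0.6432; -0.6432 1.4897]
P' = Q + AᵀP(A−BK) = [8.2985 2.3568; 2.3568 3.7397]
tr(P') = 12.0382


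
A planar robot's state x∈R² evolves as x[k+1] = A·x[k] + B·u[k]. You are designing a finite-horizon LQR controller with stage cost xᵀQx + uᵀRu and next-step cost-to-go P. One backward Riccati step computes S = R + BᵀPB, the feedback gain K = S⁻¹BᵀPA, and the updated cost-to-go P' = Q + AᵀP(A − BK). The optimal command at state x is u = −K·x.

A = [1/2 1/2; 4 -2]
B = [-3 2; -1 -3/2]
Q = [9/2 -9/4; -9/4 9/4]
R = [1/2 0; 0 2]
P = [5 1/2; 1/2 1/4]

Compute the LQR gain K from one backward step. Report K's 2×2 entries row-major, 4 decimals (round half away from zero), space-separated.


BᵀP = [-15.5000 -1.7500; 9.2500 0.6250]
S = R + BᵀPB = [1/2 0; 0 2] + [48.2500 -28.3750; -28.3750 17.5625] = [48.7500 -28.3750; -28.3750 19.5625]
BᵀPA = [-14.7500 -4.2500; 7.1250 3.3750]
K = S⁻¹·BᵀPA = [-0.5815 0.0850; -0.4793 0.2958]
A−BK = [-0.2860 0.1634; 2.6996 -1.4713]
AᵀP(A−BK) = [2.0873 -1.1039; -1.1039 0.6129]
P' = Q + AᵀP(A−BK) = [6.5873 -3.3539; -3.3539 2.8629]
tr(P') = 9.4502

-0.5815 0.0850 -0.4793 0.2958


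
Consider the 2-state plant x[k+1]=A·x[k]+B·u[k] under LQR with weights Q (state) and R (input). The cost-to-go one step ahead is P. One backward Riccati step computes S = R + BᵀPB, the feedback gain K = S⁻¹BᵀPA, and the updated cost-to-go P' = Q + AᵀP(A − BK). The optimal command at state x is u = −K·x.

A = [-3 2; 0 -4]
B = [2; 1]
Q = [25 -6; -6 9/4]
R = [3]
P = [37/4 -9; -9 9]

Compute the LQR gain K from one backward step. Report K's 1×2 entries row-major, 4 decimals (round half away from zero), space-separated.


-2.1923 4.2308

BᵀP = [9.5000 -9.0000]
S = R + BᵀPB = [3] + [10.0000] = [13.0000]
BᵀPA = [-28.5000 55.0000]
K = S⁻¹·BᵀPA = [-2.1923 4.2308]
A−BK = [1.3846 -6.4615; 2.1923 -8.2308]
AᵀP(A−BK) = [20.7692 -42.9231; -42.9231 92.3077]
P' = Q + AᵀP(A−BK) = [45.7692 -48.9231; -48.9231 94.5577]
tr(P') = 140.3269


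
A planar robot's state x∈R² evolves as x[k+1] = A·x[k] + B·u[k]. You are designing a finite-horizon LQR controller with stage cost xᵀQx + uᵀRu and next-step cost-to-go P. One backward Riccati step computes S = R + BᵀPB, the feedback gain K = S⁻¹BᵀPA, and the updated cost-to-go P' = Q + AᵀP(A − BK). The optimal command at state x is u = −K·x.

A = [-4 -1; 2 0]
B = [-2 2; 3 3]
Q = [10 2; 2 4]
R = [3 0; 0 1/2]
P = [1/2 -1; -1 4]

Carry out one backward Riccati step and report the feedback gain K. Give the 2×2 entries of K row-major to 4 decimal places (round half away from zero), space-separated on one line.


0.8612 0.1529 -0.0483 -0.1207

BᵀP = [-4.0000 14.0000; -2.0000 10.0000]
S = R + BᵀPB = [3 0; 0 1/2] + [50.0000 34.0000; 34.0000 26.0000] = [53.0000 34.0000; 34.0000 26.5000]
BᵀPA = [44.0000 4.0000; 28.0000 2.0000]
K = S⁻¹·BᵀPA = [0.8612 0.1529; -0.0483 -0.1207]
A−BK = [-2.1811 -0.4527; -0.4386 -0.0966]
AᵀP(A−BK) = [3.4608 0.6519; 0.6519 0.1298]
P' = Q + AᵀP(A−BK) = [13.4608 2.6519; 2.6519 4.1298]
tr(P') = 17.5905
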